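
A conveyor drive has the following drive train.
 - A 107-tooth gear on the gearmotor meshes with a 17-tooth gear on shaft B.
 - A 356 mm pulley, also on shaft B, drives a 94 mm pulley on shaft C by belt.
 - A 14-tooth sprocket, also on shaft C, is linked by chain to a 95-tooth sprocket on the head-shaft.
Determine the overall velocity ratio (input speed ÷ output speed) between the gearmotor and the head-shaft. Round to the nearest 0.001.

0.285

Each stage contributes driven/driver: gear mesh 17/107 = 0.15888, belt 94/356 = 0.26404, chain 95/14 = 6.7857.
Overall: 0.15888 × 0.26404 × 6.7857 = 0.28467.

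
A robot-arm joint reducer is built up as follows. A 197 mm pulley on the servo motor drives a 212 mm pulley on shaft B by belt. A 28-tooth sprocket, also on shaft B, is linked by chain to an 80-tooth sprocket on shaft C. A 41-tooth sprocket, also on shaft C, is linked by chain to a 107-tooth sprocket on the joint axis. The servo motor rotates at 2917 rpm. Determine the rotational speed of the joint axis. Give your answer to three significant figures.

364 rpm

the servo motor → shaft B (belt, 212/197): 2917 ÷ 1.0761 = 2710.6 rpm
shaft B → shaft C (chain, 80/28): 2710.6 ÷ 2.8571 = 948.71 rpm
shaft C → the joint axis (chain, 107/41): 948.71 ÷ 2.6098 = 363.53 rpm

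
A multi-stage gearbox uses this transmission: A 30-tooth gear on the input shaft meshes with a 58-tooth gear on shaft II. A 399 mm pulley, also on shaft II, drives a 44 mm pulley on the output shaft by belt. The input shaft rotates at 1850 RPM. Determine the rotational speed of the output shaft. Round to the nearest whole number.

8677 RPM

the input shaft → shaft II (gear mesh, 58/30): 1850 ÷ 1.9333 = 956.9 RPM
shaft II → the output shaft (belt, 44/399): 956.9 ÷ 0.11028 = 8677.3 RPM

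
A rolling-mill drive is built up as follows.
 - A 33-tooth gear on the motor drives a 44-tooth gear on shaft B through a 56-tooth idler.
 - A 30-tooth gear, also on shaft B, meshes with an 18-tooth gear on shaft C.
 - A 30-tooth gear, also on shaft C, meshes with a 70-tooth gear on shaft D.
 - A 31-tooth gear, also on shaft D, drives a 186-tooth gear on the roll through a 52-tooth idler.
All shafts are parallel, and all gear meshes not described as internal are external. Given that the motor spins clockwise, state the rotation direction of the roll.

clockwise

the motor → shaft B: driver → idler → driven is 2 external meshes, 2 reversals → CW.
shaft B → shaft C: external mesh, 1 reversal → CCW.
shaft C → shaft D: external mesh, 1 reversal → CW.
shaft D → the roll: driver → idler → driven is 2 external meshes, 2 reversals → CW.
6 reversals in total — an even number — so the roll turns the same way as the motor.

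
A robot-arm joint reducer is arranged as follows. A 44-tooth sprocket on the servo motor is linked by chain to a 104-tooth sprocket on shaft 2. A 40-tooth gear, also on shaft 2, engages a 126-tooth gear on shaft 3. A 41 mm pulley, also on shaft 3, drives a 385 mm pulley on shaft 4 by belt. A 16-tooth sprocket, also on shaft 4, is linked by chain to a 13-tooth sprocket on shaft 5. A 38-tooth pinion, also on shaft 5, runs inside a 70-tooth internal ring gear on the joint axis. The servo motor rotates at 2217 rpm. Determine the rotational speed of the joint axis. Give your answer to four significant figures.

Chain: ratio = 104/44 = 2.3636, so shaft 2 turns at 2217 / 2.3636 = 937.96 rpm.
Gear mesh: ratio = 126/40 = 3.15, so shaft 3 turns at 937.96 / 3.15 = 297.77 rpm.
Belt: ratio = 385/41 = 9.3902, so shaft 4 turns at 297.77 / 9.3902 = 31.71 rpm.
Chain: ratio = 13/16 = 0.8125, so shaft 5 turns at 31.71 / 0.8125 = 39.028 rpm.
Internal gear: ratio = 70/38 = 1.8421, so the joint axis turns at 39.028 / 1.8421 = 21.187 rpm.

21.19 rpm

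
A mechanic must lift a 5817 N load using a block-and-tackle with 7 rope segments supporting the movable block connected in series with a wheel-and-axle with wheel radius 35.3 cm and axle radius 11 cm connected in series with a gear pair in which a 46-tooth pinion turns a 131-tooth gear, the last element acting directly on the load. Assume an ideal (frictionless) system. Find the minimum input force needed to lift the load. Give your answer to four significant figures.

90.93 N

Block-and-tackle MA = number of supporting rope parts = 7.
Wheel-and-axle MA = R/r = 35.3/11 = 3.2091.
Gear pair MA = 131/46 = 2.8478.
Combined ideal MA = 7 × 3.2091 × 2.8478 = 63.973.
Effort = load / MA = 5817 / 63.973 = 90.93 N.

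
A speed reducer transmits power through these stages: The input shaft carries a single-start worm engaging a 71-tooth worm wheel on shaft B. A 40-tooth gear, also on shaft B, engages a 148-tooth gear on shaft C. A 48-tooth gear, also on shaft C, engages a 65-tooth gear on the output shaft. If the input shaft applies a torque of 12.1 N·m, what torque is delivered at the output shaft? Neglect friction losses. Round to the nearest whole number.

Worm: ratio = 71/1 = 71; torque at shaft B = 12.1 × 71 = 859.1 N·m.
Gear mesh: ratio = 148/40 = 3.7; torque at shaft C = 859.1 × 3.7 = 3178.7 N·m.
Gear mesh: ratio = 65/48 = 1.3542; torque at the output shaft = 3178.7 × 1.3542 = 4304.4 N·m.

4304 N·m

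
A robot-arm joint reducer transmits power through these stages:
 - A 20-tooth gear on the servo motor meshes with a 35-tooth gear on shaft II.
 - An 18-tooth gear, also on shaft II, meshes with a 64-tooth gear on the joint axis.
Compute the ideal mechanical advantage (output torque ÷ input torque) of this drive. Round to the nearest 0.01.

6.22

Each stage contributes driven/driver: gear mesh 35/20 = 1.75, gear mesh 64/18 = 3.5556.
Overall: 1.75 × 3.5556 = 6.2222.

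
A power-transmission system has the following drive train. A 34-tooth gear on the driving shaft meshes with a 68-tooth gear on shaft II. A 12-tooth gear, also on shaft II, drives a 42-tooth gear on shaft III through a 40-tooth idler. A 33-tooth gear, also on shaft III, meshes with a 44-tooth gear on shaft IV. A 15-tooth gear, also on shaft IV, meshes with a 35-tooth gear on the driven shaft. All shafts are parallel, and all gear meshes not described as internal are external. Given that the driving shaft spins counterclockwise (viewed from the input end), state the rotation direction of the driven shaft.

the driving shaft → shaft II: external mesh, 1 reversal → CW.
shaft II → shaft III: driver → idler → driven is 2 external meshes, 2 reversals → CW.
shaft III → shaft IV: external mesh, 1 reversal → CCW.
shaft IV → the driven shaft: external mesh, 1 reversal → CW.
5 reversals in total — an odd number — so the driven shaft turns opposite to the driving shaft.

clockwise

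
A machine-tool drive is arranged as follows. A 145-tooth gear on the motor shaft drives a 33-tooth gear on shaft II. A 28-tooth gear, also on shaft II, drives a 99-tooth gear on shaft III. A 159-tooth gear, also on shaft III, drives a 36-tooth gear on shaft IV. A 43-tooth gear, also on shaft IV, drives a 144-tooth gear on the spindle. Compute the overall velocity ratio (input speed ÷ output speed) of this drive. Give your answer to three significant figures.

Each stage contributes driven/driver: gear mesh 33/145 = 0.22759, gear mesh 99/28 = 3.5357, gear mesh 36/159 = 0.22642, gear mesh 144/43 = 3.3488.
Overall: 0.22759 × 3.5357 × 0.22642 × 3.3488 = 0.61013.

0.610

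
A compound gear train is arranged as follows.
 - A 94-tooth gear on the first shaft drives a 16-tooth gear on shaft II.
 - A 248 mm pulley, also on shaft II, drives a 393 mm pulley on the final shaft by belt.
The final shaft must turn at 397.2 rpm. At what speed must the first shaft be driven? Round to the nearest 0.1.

Overall ratio R = 0.17021 × 1.5847 = 0.26973.
Required input speed = output speed × R = 397.2 × 0.26973 = 107.14 rpm.

107.1 rpm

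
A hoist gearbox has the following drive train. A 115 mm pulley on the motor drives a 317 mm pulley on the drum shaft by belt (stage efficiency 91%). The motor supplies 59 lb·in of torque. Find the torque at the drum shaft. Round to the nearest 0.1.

148.0 lb·in

After the belt (317/115): 59 × 2.7565 × 0.91 = 148 lb·in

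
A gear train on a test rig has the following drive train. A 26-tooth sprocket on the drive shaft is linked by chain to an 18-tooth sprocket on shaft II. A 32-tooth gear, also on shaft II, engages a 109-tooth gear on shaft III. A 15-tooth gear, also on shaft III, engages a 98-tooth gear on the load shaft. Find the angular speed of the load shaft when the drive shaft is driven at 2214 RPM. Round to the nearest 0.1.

143.7 RPM

chain 18/26 = 0.69231 → 2214/0.69231 = 3198 RPM
gear mesh 109/32 = 3.4062 → 3198/3.4062 = 938.86 RPM
gear mesh 98/15 = 6.5333 → 938.86/6.5333 = 143.7 RPM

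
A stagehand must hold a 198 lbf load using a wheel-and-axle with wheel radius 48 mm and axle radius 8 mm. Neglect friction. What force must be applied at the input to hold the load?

33 lbf

Wheel-and-axle MA = R/r = 48/8 = 6.
Effort = load / MA = 198 / 6 = 33 lbf.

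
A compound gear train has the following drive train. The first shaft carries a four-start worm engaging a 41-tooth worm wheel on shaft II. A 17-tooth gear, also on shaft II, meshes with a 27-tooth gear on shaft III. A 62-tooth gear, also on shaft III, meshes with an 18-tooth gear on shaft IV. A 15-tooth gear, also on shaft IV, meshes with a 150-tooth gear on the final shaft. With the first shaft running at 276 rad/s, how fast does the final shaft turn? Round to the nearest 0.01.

worm 41/4 = 10.25 → 276/10.25 = 26.927 rad/s
gear mesh 27/17 = 1.5882 → 26.927/1.5882 = 16.954 rad/s
gear mesh 18/62 = 0.29032 → 16.954/0.29032 = 58.397 rad/s
gear mesh 150/15 = 10 → 58.397/10 = 5.8397 rad/s

5.84 rad/s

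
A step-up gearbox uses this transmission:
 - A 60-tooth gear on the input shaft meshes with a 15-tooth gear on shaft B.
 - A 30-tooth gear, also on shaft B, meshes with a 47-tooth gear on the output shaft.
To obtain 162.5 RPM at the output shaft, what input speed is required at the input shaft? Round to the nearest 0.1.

63.6 RPM

Overall ratio R = 0.25 × 1.5667 = 0.39167.
Required input speed = output speed × R = 162.5 × 0.39167 = 63.646 RPM.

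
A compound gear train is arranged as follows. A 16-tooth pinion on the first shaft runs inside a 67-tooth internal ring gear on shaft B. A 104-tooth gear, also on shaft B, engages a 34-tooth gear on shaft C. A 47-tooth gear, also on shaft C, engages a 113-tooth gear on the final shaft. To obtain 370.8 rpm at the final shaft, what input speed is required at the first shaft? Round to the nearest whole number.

Overall ratio R = 4.1875 × 0.32692 × 2.4043 = 3.2914.
Required input speed = output speed × R = 370.8 × 3.2914 = 1220.5 rpm.

1220 rpm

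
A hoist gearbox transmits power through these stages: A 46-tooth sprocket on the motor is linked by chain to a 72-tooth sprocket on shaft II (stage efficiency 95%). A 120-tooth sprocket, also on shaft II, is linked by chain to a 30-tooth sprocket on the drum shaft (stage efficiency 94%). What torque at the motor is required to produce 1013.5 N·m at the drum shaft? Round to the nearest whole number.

2900 N·m

Overall ratio R = 1.5652 × 0.25 = 0.3913; overall efficiency η = 0.95 × 0.94 = 0.8930.
Input torque = output torque / (R × η) = 1013.5 / (0.3913 × 0.8930) = 2900.4 N·m.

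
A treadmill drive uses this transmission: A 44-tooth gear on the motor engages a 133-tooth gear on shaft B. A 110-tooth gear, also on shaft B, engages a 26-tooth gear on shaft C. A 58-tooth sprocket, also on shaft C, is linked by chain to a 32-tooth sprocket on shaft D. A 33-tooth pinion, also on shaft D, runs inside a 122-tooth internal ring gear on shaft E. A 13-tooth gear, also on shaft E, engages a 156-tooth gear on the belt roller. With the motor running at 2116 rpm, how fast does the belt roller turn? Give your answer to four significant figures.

gear mesh 133/44 = 3.0227 → 2116/3.0227 = 700.03 rpm
gear mesh 26/110 = 0.23636 → 700.03/0.23636 = 2961.7 rpm
chain 32/58 = 0.55172 → 2961.7/0.55172 = 5368 rpm
internal gear 122/33 = 3.697 → 5368/3.697 = 1452 rpm
gear mesh 156/13 = 12 → 1452/12 = 121 rpm

121.0 rpm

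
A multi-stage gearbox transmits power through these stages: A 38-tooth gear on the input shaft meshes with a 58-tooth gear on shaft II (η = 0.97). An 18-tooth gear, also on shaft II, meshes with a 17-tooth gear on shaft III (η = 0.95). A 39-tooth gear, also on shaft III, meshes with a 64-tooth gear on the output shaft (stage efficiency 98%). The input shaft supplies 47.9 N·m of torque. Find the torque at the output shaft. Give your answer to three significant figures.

gear mesh 58/38 = 1.5263 → τ = 47.9·1.5263·0.97 = 70.917 N·m
gear mesh 17/18 = 0.94444 → τ = 70.917·0.94444·0.95 = 63.628 N·m
gear mesh 64/39 = 1.641 → τ = 63.628·1.641·0.98 = 102.33 N·m

102 N·m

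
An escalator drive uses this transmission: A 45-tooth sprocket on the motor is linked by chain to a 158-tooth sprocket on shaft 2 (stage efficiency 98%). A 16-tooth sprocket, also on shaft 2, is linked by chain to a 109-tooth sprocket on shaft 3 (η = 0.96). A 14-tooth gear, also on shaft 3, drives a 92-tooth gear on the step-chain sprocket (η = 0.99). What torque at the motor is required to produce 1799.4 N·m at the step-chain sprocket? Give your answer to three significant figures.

12.3 N·m

Overall ratio R = 3.5111 × 6.8125 × 6.5714 = 157.18; overall efficiency η = 0.98 × 0.96 × 0.99 = 0.9314.
Input torque = output torque / (R × η) = 1799.4 / (157.18 × 0.9314) = 12.291 N·m.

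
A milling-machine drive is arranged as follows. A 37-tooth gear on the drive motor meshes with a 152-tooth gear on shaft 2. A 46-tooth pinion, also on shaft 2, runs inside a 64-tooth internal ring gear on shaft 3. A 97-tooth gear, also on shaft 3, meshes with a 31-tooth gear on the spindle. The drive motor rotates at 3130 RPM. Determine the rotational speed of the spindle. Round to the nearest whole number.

1714 RPM

Gear mesh: ratio = 152/37 = 4.1081, so shaft 2 turns at 3130 / 4.1081 = 761.91 RPM.
Internal gear: ratio = 64/46 = 1.3913, so shaft 3 turns at 761.91 / 1.3913 = 547.62 RPM.
Gear mesh: ratio = 31/97 = 0.31959, so the spindle turns at 547.62 / 0.31959 = 1713.5 RPM.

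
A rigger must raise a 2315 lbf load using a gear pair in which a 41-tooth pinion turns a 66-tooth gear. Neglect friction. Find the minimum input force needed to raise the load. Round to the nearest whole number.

Gear pair MA = 66/41 = 1.6098.
Effort = load / MA = 2315 / 1.6098 = 1438.1 lbf.

1438 lbf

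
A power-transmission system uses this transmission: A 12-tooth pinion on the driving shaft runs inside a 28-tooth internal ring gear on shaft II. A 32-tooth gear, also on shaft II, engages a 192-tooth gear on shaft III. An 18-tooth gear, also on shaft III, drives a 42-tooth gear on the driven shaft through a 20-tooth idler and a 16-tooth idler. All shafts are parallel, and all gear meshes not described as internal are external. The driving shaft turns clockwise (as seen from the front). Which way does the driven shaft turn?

clockwise

the driving shaft → shaft II: internal mesh, same direction → CW.
shaft II → shaft III: external mesh, 1 reversal → CCW.
shaft III → the driven shaft: driver → idler → idler → driven is 3 external meshes, 3 reversals → CW.
4 reversals in total — an even number — so the driven shaft turns the same way as the driving shaft.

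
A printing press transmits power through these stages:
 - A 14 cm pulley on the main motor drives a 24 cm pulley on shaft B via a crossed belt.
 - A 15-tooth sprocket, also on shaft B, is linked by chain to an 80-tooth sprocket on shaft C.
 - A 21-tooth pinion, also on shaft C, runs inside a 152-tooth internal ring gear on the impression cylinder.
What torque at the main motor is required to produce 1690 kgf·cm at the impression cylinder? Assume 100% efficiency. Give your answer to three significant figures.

25.5 kgf·cm

Overall ratio R = 1.7143 × 5.3333 × 7.2381 = 66.177.
Input torque = output torque / R = 1690 / 66.177 = 25.538 kgf·cm.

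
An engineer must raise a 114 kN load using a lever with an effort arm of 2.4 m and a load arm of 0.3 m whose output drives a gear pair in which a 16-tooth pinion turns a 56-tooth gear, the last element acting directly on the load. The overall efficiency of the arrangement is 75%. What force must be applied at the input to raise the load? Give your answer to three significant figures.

5.43 kN

Lever MA = effort arm / load arm = 2.4/0.3 = 8.
Gear pair MA = 56/16 = 3.5.
Combined ideal MA = 8 × 3.5 = 28.
Actual MA = 28 × 0.75 = 21.
Effort = load / actual MA = 114 / 21 = 5.4286 kN.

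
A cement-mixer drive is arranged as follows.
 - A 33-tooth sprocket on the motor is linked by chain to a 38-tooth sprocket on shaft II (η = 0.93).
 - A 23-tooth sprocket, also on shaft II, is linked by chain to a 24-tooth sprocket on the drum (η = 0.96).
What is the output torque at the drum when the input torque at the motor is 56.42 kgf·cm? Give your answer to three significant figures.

After the chain (38/33): 56.42 × 1.1515 × 0.93 = 60.421 kgf·cm
After the chain (24/23): 60.421 × 1.0435 × 0.96 = 60.526 kgf·cm

60.5 kgf·cm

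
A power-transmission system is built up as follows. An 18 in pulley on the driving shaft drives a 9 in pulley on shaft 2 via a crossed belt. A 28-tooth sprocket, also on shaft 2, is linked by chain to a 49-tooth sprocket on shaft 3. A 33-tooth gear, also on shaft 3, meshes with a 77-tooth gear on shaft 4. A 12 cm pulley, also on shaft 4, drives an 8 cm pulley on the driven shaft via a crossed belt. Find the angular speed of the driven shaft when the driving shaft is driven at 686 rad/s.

the driving shaft → shaft 2 (belt, 9/18): 686 ÷ 0.5 = 1372 rad/s
shaft 2 → shaft 3 (chain, 49/28): 1372 ÷ 1.75 = 784 rad/s
shaft 3 → shaft 4 (gear mesh, 77/33): 784 ÷ 2.3333 = 336 rad/s
shaft 4 → the driven shaft (belt, 8/12): 336 ÷ 0.66667 = 504 rad/s

504 rad/s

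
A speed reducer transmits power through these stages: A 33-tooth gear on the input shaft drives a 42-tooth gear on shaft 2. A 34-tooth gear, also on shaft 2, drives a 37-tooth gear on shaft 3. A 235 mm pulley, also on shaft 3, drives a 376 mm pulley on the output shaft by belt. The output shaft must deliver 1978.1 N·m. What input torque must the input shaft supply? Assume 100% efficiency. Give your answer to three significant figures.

893 N·m

Overall ratio R = 1.2727 × 1.0882 × 1.6 = 2.216.
Input torque = output torque / R = 1978.1 / 2.216 = 892.63 N·m.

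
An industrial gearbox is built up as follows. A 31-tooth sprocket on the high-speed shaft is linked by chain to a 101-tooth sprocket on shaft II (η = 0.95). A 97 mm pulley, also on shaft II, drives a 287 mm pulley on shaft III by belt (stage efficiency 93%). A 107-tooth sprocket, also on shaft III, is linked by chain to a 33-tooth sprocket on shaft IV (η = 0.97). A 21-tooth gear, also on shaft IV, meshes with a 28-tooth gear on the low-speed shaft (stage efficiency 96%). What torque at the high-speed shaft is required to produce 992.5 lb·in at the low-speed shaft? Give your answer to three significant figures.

Overall ratio R = 3.2581 × 2.9588 × 0.30841 × 1.3333 = 3.964; overall efficiency η = 0.95 × 0.93 × 0.97 × 0.96 = 0.8227.
Input torque = output torque / (R × η) = 992.5 / (3.964 × 0.8227) = 304.33 lb·in.

304 lb·in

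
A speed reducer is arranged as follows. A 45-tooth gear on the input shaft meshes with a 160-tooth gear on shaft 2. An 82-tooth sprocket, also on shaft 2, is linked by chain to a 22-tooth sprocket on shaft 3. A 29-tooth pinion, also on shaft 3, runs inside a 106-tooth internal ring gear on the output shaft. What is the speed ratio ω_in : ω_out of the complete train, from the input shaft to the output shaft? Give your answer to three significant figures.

3.49

Each stage contributes driven/driver: gear mesh 160/45 = 3.5556, chain 22/82 = 0.26829, internal gear 106/29 = 3.6552.
Overall: 3.5556 × 0.26829 × 3.6552 = 3.4868.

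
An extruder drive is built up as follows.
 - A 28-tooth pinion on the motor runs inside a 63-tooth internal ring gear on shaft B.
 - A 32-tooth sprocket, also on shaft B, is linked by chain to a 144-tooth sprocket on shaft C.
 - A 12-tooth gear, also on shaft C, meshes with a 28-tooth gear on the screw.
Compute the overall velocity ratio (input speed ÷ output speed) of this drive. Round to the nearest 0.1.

23.6

Each stage contributes driven/driver: internal gear 63/28 = 2.25, chain 144/32 = 4.5, gear mesh 28/12 = 2.3333.
Overall: 2.25 × 4.5 × 2.3333 = 23.625.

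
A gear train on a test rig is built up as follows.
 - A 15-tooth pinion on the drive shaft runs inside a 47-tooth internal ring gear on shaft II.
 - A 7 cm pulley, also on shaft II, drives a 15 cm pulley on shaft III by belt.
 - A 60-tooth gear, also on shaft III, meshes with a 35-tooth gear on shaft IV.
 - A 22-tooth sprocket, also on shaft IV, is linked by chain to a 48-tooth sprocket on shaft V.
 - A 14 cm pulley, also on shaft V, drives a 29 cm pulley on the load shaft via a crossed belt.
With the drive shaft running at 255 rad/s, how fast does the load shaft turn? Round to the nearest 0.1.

Internal gear: ratio = 47/15 = 3.1333, so shaft II turns at 255 / 3.1333 = 81.383 rad/s.
Belt: ratio = 15/7 = 2.1429, so shaft III turns at 81.383 / 2.1429 = 37.979 rad/s.
Gear mesh: ratio = 35/60 = 0.58333, so shaft IV turns at 37.979 / 0.58333 = 65.106 rad/s.
Chain: ratio = 48/22 = 2.1818, so shaft V turns at 65.106 / 2.1818 = 29.84 rad/s.
Belt: ratio = 29/14 = 2.0714, so the load shaft turns at 29.84 / 2.0714 = 14.406 rad/s.

14.4 rad/s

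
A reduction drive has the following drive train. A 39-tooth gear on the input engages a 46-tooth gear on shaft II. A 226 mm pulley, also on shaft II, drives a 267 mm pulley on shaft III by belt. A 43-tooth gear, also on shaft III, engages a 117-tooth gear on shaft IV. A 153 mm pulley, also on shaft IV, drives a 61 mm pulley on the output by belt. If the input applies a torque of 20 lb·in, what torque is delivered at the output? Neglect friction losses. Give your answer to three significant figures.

30.2 lb·in

After the gear mesh (46/39): 20 × 1.1795 = 23.59 lb·in
After the belt (267/226): 23.59 × 1.1814 = 27.869 lb·in
After the gear mesh (117/43): 27.869 × 2.7209 = 75.83 lb·in
After the belt (61/153): 75.83 × 0.39869 = 30.233 lb·in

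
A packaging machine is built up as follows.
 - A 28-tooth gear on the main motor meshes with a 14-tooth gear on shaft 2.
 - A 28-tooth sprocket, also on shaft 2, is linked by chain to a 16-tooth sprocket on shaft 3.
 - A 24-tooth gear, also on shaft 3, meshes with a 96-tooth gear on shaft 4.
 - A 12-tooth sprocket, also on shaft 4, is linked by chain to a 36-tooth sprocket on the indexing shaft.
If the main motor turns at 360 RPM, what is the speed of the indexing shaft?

105 RPM

the main motor → shaft 2 (gear mesh, 14/28): 360 ÷ 0.5 = 720 RPM
shaft 2 → shaft 3 (chain, 16/28): 720 ÷ 0.57143 = 1260 RPM
shaft 3 → shaft 4 (gear mesh, 96/24): 1260 ÷ 4 = 315 RPM
shaft 4 → the indexing shaft (chain, 36/12): 315 ÷ 3 = 105 RPM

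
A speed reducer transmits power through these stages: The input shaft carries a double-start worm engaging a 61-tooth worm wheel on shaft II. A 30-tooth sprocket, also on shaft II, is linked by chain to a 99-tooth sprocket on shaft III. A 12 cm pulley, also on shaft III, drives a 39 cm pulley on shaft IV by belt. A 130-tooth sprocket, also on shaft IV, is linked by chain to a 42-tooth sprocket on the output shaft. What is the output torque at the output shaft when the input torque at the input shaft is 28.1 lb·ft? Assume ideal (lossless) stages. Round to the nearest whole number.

2970 lb·ft

Worm: ratio = 61/2 = 30.5; torque at shaft II = 28.1 × 30.5 = 857.05 lb·ft.
Chain: ratio = 99/30 = 3.3; torque at shaft III = 857.05 × 3.3 = 2828.3 lb·ft.
Belt: ratio = 39/12 = 3.25; torque at shaft IV = 2828.3 × 3.25 = 9191.9 lb·ft.
Chain: ratio = 42/130 = 0.32308; torque at the output shaft = 9191.9 × 0.32308 = 2969.7 lb·ft.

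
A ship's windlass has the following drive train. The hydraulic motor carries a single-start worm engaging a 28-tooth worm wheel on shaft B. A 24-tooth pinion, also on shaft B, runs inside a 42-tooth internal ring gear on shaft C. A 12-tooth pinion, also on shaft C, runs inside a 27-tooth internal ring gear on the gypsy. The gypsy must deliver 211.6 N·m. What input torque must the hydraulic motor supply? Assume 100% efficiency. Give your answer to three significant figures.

Overall ratio R = 28 × 1.75 × 2.25 = 110.25.
Input torque = output torque / R = 211.6 / 110.25 = 1.9193 N·m.

1.92 N·m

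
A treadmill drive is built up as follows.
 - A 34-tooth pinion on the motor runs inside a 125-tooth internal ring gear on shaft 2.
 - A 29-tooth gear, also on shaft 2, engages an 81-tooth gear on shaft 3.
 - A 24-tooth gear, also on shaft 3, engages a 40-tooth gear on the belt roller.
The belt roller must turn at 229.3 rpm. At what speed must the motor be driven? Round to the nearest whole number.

Overall ratio R = 3.6765 × 2.7931 × 1.6667 = 17.115.
Required input speed = output speed × R = 229.3 × 17.115 = 3924.4 rpm.

3924 rpm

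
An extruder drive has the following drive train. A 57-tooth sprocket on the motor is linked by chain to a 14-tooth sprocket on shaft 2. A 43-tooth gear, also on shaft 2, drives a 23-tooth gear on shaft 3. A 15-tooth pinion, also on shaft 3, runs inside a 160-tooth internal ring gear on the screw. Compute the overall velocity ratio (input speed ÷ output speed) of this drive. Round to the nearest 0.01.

1.40

Each stage contributes driven/driver: chain 14/57 = 0.24561, gear mesh 23/43 = 0.53488, internal gear 160/15 = 10.667.
Overall: 0.24561 × 0.53488 × 10.667 = 1.4013.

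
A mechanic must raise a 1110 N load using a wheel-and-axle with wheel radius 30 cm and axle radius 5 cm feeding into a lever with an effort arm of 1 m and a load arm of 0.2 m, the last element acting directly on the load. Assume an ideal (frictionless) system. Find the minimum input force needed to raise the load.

Wheel-and-axle MA = R/r = 30/5 = 6.
Lever MA = effort arm / load arm = 1/0.2 = 5.
Combined ideal MA = 6 × 5 = 30.
Effort = load / MA = 1110 / 30 = 37 N.

37 N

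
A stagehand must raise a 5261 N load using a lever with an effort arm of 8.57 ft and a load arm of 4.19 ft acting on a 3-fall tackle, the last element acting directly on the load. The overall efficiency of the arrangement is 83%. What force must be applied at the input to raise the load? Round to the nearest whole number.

1033 N

Lever MA = effort arm / load arm = 8.57/4.19 = 2.0453.
Block-and-tackle MA = number of supporting rope parts = 3.
Combined ideal MA = 2.0453 × 3 = 6.136.
Actual MA = 6.136 × 0.83 = 5.0929.
Effort = load / actual MA = 5261 / 5.0929 = 1033 N.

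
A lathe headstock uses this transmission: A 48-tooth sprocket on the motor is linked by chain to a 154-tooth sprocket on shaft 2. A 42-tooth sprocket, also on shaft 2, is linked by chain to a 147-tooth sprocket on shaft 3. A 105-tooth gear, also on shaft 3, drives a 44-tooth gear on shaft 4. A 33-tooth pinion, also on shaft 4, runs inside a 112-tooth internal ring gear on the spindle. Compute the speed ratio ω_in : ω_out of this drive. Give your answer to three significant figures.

16.0

Each stage contributes driven/driver: chain 154/48 = 3.2083, chain 147/42 = 3.5, gear mesh 44/105 = 0.41905, internal gear 112/33 = 3.3939.
Overall: 3.2083 × 3.5 × 0.41905 × 3.3939 = 15.97.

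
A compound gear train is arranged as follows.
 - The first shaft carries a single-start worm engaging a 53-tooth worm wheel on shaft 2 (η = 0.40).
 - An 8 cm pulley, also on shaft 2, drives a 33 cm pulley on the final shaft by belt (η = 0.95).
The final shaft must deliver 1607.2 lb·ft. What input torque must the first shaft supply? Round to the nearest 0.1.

19.3 lb·ft

Overall ratio R = 53 × 4.125 = 218.62; overall efficiency η = 0.40 × 0.95 = 0.3800.
Input torque = output torque / (R × η) = 1607.2 / (218.62 × 0.3800) = 19.346 lb·ft.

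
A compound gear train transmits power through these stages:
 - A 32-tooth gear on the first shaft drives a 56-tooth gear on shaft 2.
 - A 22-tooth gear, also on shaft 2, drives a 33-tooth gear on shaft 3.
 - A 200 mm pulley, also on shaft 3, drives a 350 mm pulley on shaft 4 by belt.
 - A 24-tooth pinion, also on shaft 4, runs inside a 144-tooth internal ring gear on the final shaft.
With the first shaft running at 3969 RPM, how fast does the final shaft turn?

144 RPM

gear mesh 56/32 = 1.75 → 3969/1.75 = 2268 RPM
gear mesh 33/22 = 1.5 → 2268/1.5 = 1512 RPM
belt 350/200 = 1.75 → 1512/1.75 = 864 RPM
internal gear 144/24 = 6 → 864/6 = 144 RPM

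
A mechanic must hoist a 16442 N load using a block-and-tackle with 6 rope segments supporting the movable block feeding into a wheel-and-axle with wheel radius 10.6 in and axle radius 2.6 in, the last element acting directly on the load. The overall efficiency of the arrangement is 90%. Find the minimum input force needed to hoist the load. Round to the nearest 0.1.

Block-and-tackle MA = number of supporting rope parts = 6.
Wheel-and-axle MA = R/r = 10.6/2.6 = 4.0769.
Combined ideal MA = 6 × 4.0769 = 24.462.
Actual MA = 24.462 × 0.90 = 22.015.
Effort = load / actual MA = 16442 / 22.015 = 746.84 N.

746.8 N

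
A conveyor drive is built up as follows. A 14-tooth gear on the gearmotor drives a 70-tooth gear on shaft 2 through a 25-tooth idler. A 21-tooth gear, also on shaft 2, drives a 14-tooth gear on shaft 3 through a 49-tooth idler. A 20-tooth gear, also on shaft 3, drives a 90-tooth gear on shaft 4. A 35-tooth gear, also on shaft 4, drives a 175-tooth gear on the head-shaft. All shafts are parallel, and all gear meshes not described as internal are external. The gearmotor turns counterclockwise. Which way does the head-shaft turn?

counterclockwise

the gearmotor → shaft 2: driver → idler → driven is 2 external meshes, 2 reversals → CCW.
shaft 2 → shaft 3: driver → idler → driven is 2 external meshes, 2 reversals → CCW.
shaft 3 → shaft 4: external mesh, 1 reversal → CW.
shaft 4 → the head-shaft: external mesh, 1 reversal → CCW.
6 reversals in total — an even number — so the head-shaft turns the same way as the gearmotor.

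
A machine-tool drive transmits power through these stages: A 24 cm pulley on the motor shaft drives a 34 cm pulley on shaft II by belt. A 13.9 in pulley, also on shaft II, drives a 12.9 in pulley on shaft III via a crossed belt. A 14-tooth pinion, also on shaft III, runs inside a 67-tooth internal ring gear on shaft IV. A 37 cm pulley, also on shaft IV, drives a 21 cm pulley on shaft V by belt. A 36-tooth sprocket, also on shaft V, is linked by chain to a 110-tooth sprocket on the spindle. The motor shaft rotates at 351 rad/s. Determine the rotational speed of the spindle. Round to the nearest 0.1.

32.2 rad/s

belt 34/24 = 1.4167 → 351/1.4167 = 247.76 rad/s
belt 12.9/13.9 = 0.92806 → 247.76/0.92806 = 266.97 rad/s
internal gear 67/14 = 4.7857 → 266.97/4.7857 = 55.785 rad/s
belt 21/37 = 0.56757 → 55.785/0.56757 = 98.288 rad/s
chain 110/36 = 3.0556 → 98.288/3.0556 = 32.167 rad/s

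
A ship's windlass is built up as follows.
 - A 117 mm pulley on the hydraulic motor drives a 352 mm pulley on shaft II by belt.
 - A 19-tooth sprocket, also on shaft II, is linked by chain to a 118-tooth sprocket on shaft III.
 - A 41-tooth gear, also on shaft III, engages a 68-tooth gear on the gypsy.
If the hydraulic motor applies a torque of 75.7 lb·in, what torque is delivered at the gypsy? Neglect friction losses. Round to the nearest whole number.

belt 352/117 = 3.0085 → τ = 75.7·3.0085 = 227.75 lb·in
chain 118/19 = 6.2105 → τ = 227.75·6.2105 = 1414.4 lb·in
gear mesh 68/41 = 1.6585 → τ = 1414.4·1.6585 = 2345.9 lb·in

2346 lb·in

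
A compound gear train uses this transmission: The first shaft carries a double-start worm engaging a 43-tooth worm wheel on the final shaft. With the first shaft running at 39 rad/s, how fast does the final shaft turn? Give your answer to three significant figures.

Worm: ratio = 43/2 = 21.5, so the final shaft turns at 39 / 21.5 = 1.814 rad/s.

1.81 rad/s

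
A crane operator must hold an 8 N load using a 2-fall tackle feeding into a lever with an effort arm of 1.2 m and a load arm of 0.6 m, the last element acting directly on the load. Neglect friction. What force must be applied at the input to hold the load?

2 N

Block-and-tackle MA = number of supporting rope parts = 2.
Lever MA = effort arm / load arm = 1.2/0.6 = 2.
Combined ideal MA = 2 × 2 = 4.
Effort = load / MA = 8 / 4 = 2 N.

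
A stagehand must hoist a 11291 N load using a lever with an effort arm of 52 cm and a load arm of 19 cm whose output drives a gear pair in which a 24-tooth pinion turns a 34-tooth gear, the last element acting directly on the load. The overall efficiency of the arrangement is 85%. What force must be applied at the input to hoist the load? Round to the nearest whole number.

Lever MA = effort arm / load arm = 52/19 = 2.7368.
Gear pair MA = 34/24 = 1.4167.
Combined ideal MA = 2.7368 × 1.4167 = 3.8772.
Actual MA = 3.8772 × 0.85 = 3.2956.
Effort = load / actual MA = 11291 / 3.2956 = 3426.1 N.

3426 N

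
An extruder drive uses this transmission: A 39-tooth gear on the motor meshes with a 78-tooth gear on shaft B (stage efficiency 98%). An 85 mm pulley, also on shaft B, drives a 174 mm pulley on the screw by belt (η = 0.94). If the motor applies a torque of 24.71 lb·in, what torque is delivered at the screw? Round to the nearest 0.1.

gear mesh 78/39 = 2 → τ = 24.71·2·0.98 = 48.432 lb·in
belt 174/85 = 2.0471 → τ = 48.432·2.0471·0.94 = 93.194 lb·in

93.2 lb·in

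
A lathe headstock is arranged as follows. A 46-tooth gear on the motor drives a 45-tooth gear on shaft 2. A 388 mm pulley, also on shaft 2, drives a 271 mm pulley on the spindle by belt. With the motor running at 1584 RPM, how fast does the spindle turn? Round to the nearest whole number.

the motor → shaft 2 (gear mesh, 45/46): 1584 ÷ 0.97826 = 1619.2 RPM
shaft 2 → the spindle (belt, 271/388): 1619.2 ÷ 0.69845 = 2318.3 RPM

2318 RPM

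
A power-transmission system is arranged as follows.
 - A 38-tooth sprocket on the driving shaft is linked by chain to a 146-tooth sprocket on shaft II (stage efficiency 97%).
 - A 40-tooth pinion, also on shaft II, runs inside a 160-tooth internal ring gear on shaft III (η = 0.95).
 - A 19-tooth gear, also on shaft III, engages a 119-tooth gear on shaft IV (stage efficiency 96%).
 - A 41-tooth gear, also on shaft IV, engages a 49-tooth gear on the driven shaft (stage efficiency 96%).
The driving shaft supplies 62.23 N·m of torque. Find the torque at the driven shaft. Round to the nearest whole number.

After the chain (146/38): 62.23 × 3.8421 × 0.97 = 231.92 N·m
After the internal gear (160/40): 231.92 × 4 × 0.95 = 881.3 N·m
After the gear mesh (119/19): 881.3 × 6.2632 × 0.96 = 5298.9 N·m
After the gear mesh (49/41): 5298.9 × 1.1951 × 0.96 = 6079.6 N·m

6080 N·m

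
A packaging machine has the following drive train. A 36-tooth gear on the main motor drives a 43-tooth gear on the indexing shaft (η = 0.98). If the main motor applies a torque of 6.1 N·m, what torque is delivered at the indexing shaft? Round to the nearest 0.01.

Gear mesh: ratio = 43/36 = 1.1944; torque at the indexing shaft = 6.1 × 1.1944 × 0.98 = 7.1404 N·m.

7.14 N·m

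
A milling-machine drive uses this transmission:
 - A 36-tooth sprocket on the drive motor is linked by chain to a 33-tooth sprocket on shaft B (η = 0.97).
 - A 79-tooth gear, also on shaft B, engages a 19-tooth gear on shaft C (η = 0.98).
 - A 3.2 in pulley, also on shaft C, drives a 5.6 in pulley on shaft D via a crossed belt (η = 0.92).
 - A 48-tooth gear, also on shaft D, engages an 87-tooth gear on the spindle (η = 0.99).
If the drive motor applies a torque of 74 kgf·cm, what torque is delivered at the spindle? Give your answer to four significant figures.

44.80 kgf·cm

Chain: ratio = 33/36 = 0.91667; torque at shaft B = 74 × 0.91667 × 0.97 = 65.798 kgf·cm.
Gear mesh: ratio = 19/79 = 0.24051; torque at shaft C = 65.798 × 0.24051 × 0.98 = 15.508 kgf·cm.
Belt: ratio = 5.6/3.2 = 1.75; torque at shaft D = 15.508 × 1.75 × 0.92 = 24.969 kgf·cm.
Gear mesh: ratio = 87/48 = 1.8125; torque at the spindle = 24.969 × 1.8125 × 0.99 = 44.803 kgf·cm.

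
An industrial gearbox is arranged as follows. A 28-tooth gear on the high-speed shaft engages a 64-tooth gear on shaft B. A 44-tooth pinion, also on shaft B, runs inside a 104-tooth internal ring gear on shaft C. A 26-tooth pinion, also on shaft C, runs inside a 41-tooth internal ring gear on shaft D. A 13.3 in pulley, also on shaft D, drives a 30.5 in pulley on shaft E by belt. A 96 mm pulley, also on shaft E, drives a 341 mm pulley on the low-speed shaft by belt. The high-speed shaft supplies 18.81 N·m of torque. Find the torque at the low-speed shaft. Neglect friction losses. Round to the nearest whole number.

gear mesh 64/28 = 2.2857 → τ = 18.81·2.2857 = 42.994 N·m
internal gear 104/44 = 2.3636 → τ = 42.994·2.3636 = 101.62 N·m
internal gear 41/26 = 1.5769 → τ = 101.62·1.5769 = 160.25 N·m
belt 30.5/13.3 = 2.2932 → τ = 160.25·2.2932 = 367.49 N·m
belt 341/96 = 3.5521 → τ = 367.49·3.5521 = 1305.4 N·m

1305 N·m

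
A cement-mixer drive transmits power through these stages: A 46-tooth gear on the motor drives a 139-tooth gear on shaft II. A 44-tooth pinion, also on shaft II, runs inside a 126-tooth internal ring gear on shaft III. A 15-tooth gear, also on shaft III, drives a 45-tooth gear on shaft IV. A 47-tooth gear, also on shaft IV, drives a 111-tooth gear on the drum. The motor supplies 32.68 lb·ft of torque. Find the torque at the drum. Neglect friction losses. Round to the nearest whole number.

2004 lb·ft

gear mesh 139/46 = 3.0217 → τ = 32.68·3.0217 = 98.75 lb·ft
internal gear 126/44 = 2.8636 → τ = 98.75·2.8636 = 282.79 lb·ft
gear mesh 45/15 = 3 → τ = 282.79·3 = 848.36 lb·ft
gear mesh 111/47 = 2.3617 → τ = 848.36·2.3617 = 2003.6 lb·ft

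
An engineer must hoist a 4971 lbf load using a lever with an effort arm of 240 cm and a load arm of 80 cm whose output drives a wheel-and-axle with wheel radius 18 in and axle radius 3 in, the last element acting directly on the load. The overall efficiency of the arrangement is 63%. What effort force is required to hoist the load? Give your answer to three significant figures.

Lever MA = effort arm / load arm = 240/80 = 3.
Wheel-and-axle MA = R/r = 18/3 = 6.
Combined ideal MA = 3 × 6 = 18.
Actual MA = 18 × 0.63 = 11.34.
Effort = load / actual MA = 4971 / 11.34 = 438.36 lbf.

438 lbf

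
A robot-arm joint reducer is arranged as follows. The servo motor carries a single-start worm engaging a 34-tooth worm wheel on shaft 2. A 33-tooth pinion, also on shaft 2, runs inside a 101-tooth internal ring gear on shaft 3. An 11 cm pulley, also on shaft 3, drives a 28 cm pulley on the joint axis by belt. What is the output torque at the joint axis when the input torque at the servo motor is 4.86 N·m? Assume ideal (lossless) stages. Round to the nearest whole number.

1287 N·m

After the worm (34/1): 4.86 × 34 = 165.24 N·m
After the internal gear (101/33): 165.24 × 3.0606 = 505.73 N·m
After the belt (28/11): 505.73 × 2.5455 = 1287.3 N·m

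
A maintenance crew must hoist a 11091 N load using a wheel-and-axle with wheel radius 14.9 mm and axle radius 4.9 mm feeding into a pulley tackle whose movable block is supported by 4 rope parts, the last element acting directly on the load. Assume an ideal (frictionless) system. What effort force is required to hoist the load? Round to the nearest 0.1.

911.8 N

Wheel-and-axle MA = R/r = 14.9/4.9 = 3.0408.
Block-and-tackle MA = number of supporting rope parts = 4.
Combined ideal MA = 3.0408 × 4 = 12.163.
Effort = load / MA = 11091 / 12.163 = 911.84 N.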